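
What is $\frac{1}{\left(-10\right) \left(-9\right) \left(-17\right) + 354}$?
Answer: $- \frac{1}{1176} \approx -0.00085034$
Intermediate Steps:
$\frac{1}{\left(-10\right) \left(-9\right) \left(-17\right) + 354} = \frac{1}{90 \left(-17\right) + 354} = \frac{1}{-1530 + 354} = \frac{1}{-1176} = - \frac{1}{1176}$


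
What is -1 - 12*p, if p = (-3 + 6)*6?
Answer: -217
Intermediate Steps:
p = 18 (p = 3*6 = 18)
-1 - 12*p = -1 - 12*18 = -1 - 216 = -217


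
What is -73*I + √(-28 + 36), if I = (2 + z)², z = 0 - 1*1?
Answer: -73 + 2*√2 ≈ -70.172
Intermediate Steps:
z = -1 (z = 0 - 1 = -1)
I = 1 (I = (2 - 1)² = 1² = 1)
-73*I + √(-28 + 36) = -73*1 + √(-28 + 36) = -73 + √8 = -73 + 2*√2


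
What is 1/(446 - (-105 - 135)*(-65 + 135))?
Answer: 1/17246 ≈ 5.7984e-5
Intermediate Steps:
1/(446 - (-105 - 135)*(-65 + 135)) = 1/(446 - (-240)*70) = 1/(446 - 1*(-16800)) = 1/(446 + 16800) = 1/17246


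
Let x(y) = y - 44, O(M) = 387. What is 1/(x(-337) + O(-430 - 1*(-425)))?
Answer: 1/6 ≈ 0.16667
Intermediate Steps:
x(y) = -44 + y
1/(x(-337) + O(-430 - 1*(-425))) = 1/((-44 - 337) + 387) = 1/(-381 + 387) = 1/6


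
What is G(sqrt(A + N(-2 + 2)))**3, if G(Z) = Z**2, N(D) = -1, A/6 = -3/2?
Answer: -1000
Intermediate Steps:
A = -9 (A = 6*(-3/2) = -9)
G(sqrt(A + N(-2 + 2)))**3 = ((sqrt(-9 - 1))**2)**3 = ((sqrt(-10))**2)**3 = ((I*sqrt(10))**2)**3 = (-10)**3 = -1000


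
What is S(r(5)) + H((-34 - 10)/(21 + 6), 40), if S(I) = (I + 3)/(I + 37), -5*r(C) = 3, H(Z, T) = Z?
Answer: -3842/2457 ≈ -1.5637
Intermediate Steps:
r(C) = -⅗ (r(C) = -⅕*3 = -⅗)
S(I) = (3 + I)/(37 + I)
S(r(5)) + H((-34 - 10)/(21 + 6), 40) = (3 - ⅗)/(37 - ⅗) + (-34 - 10)/(21 + 6) = (12/5)/(182/5) - 44/27 = (5/182)*(12/5) - 44*1/27 = 6/91 - 44/27 = -3842/2457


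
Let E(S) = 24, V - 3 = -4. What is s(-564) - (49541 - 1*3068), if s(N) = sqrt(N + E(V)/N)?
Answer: -46473 + I*sqrt(1245970)/47 ≈ -46473.0 + 23.75*I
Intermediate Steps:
V = -1 (V = 3 - 4 = -1)
s(N) = sqrt(N + 24/N)
s(-564) - (49541 - 1*3068) = sqrt(-564 + 24/(-564)) - (49541 - 1*3068) = sqrt(-564 + 24*(-1/564)) - (49541 - 3068) = sqrt(-564 - 2/47) - 1*46473 = sqrt(-26510/47) - 46473 = I*sqrt(1245970)/47 - 46473 = -46473 + I*sqrt(1245970)/47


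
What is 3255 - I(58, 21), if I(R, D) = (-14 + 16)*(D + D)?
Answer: 3171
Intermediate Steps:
I(R, D) = 4*D (I(R, D) = 2*(2*D) = 4*D)
3255 - I(58, 21) = 3255 - 4*21 = 3255 - 1*84 = 3255 - 84 = 3171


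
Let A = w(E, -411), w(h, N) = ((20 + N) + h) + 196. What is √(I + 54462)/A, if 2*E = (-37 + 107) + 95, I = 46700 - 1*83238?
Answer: -4*√4481/225 ≈ -1.1901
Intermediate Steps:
I = -36538 (I = 46700 - 83238 = -36538)
E = 165/2 (E = ((-37 + 107) + 95)/2 = (70 + 95)/2 = (½)*165 = 165/2 ≈ 82.500)
w(h, N) = 216 + N + h (w(h, N) = (20 + N + h) + 196 = 216 + N + h)
A = -225/2 (A = 216 - 411 + 165/2 = -225/2 ≈ -112.50)
√(I + 54462)/A = √(-36538 + 54462)/(-225/2) = √17924*(-2/225) = (2*√4481)*(-2/225) = -4*√4481/225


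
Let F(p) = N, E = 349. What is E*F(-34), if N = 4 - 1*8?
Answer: -1396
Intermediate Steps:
N = -4 (N = 4 - 8 = -4)
F(p) = -4
E*F(-34) = 349*(-4) = -1396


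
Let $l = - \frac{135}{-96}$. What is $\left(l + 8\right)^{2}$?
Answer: $\frac{90601}{1024} \approx 88.478$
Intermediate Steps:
$l = \frac{45}{32}$ ($l = \left(-135\right) \left(- \frac{1}{96}\right) = \frac{45}{32} \approx 1.4063$)
$\left(l + 8\right)^{2} = \left(\frac{45}{32} + 8\right)^{2} = \left(\frac{301}{32}\right)^{2} = \frac{90601}{1024}$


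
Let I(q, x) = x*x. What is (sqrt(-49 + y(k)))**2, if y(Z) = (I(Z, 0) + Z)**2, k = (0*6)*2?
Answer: -49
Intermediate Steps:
I(q, x) = x**2
k = 0 (k = 0*2 = 0)
y(Z) = Z**2 (y(Z) = (0**2 + Z)**2 = (0 + Z)**2 = Z**2)
(sqrt(-49 + y(k)))**2 = (sqrt(-49 + 0**2))**2 = (sqrt(-49 + 0))**2 = (sqrt(-49))**2 = (7*I)**2 = -49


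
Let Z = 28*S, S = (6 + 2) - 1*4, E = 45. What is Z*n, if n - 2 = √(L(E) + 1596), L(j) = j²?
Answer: 224 + 112*√3621 ≈ 6963.6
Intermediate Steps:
S = 4 (S = 8 - 4 = 4)
Z = 112 (Z = 28*4 = 112)
n = 2 + √3621 (n = 2 + √(45² + 1596) = 2 + √(2025 + 1596) = 2 + √3621 ≈ 62.175)
Z*n = 112*(2 + √3621) = 224 + 112*√3621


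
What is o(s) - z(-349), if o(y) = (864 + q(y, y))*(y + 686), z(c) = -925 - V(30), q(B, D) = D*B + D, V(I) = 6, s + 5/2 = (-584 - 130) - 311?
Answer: -2883871945/8 ≈ -3.6048e+8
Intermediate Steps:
s = -2055/2 (s = -5/2 + ((-584 - 130) - 311) = -5/2 + (-714 - 311) = -5/2 - 1025 = -2055/2 ≈ -1027.5)
q(B, D) = D + B*D (q(B, D) = B*D + D = D + B*D)
z(c) = -931 (z(c) = -925 - 1*6 = -925 - 6 = -931)
o(y) = (686 + y)*(864 + y*(1 + y)) (o(y) = (864 + y*(1 + y))*(y + 686) = (864 + y*(1 + y))*(686 + y) = (686 + y)*(864 + y*(1 + y)))
o(s) - z(-349) = (592704 + (-2055/2)³ + 687*(-2055/2)² + 1550*(-2055/2)) - 1*(-931) = (592704 - 8678316375/8 + 687*(4223025/4) - 1592625) + 931 = (592704 - 8678316375/8 + 2901218175/4 - 1592625) + 931 = -2883879393/8 + 931 = -2883871945/8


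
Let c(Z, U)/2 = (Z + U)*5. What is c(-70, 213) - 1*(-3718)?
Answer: 5148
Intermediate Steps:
c(Z, U) = 10*U + 10*Z (c(Z, U) = 2*((Z + U)*5) = 2*((U + Z)*5) = 2*(5*U + 5*Z) = 10*U + 10*Z)
c(-70, 213) - 1*(-3718) = (10*213 + 10*(-70)) - 1*(-3718) = (2130 - 700) + 3718 = 1430 + 3718 = 5148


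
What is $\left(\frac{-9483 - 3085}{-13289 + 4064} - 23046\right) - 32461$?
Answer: $- \frac{512039507}{9225} \approx -55506.0$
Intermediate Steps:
$\left(\frac{-9483 - 3085}{-13289 + 4064} - 23046\right) - 32461 = \left(- \frac{12568}{-9225} - 23046\right) - 32461 = \left(\left(-12568\right) \left(- \frac{1}{9225}\right) - 23046\right) - 32461 = \left(\frac{12568}{9225} - 23046\right) - 32461 = - \frac{212586782}{9225} - 32461 = - \frac{512039507}{9225}$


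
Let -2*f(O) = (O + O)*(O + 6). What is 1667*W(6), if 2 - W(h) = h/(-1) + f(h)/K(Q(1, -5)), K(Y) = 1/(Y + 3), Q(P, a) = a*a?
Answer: 3374008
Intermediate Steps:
f(O) = -O*(6 + O) (f(O) = -(O + O)*(O + 6)/2 = -2*O*(6 + O)/2 = -O*(6 + O))
Q(P, a) = a**2
K(Y) = 1/(3 + Y)
W(h) = 2 + h + 28*h*(6 + h) (W(h) = 2 - (h/(-1) + (-h*(6 + h))/(1/(3 + (-5)**2))) = 2 - (h*(-1) + (-h*(6 + h))/(1/(3 + 25))) = 2 - (-h + (-h*(6 + h))/(1/28)) = 2 - (-h - h*(6 + h)*28) = 2 - (-h - 28*h*(6 + h)) = 2 + (h + 28*h*(6 + h)) = 2 + h + 28*h*(6 + h))
1667*W(6) = 1667*(2 + 6 + 28*6*(6 + 6)) = 1667*(2 + 6 + 28*6*12) = 1667*(2 + 6 + 2016) = 1667*2024 = 3374008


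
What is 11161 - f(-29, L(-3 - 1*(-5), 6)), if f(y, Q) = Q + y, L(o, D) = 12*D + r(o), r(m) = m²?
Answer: 11114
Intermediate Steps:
L(o, D) = o² + 12*D (L(o, D) = 12*D + o² = o² + 12*D)
11161 - f(-29, L(-3 - 1*(-5), 6)) = 11161 - (((-3 - 1*(-5))² + 12*6) - 29) = 11161 - (((-3 + 5)² + 72) - 29) = 11161 - ((2² + 72) - 29) = 11161 - ((4 + 72) - 29) = 11161 - (76 - 29) = 11161 - 1*47 = 11161 - 47 = 11114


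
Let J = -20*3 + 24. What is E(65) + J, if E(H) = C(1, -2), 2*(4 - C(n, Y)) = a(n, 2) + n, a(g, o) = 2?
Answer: -67/2 ≈ -33.500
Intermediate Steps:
C(n, Y) = 3 - n/2 (C(n, Y) = 4 - (2 + n)/2 = 4 + (-1 - n/2) = 3 - n/2)
E(H) = 5/2 (E(H) = 3 - ½*1 = 3 - ½ = 5/2)
J = -36 (J = -60 + 24 = -36)
E(65) + J = 5/2 - 36 = -67/2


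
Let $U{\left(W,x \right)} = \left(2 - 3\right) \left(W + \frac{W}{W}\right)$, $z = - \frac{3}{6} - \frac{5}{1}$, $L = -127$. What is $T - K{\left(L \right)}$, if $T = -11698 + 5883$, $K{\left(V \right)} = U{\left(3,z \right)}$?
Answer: $-5811$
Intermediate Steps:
$z = - \frac{11}{2}$ ($z = \left(-3\right) \frac{1}{6} - 5 = - \frac{1}{2} - 5 = - \frac{11}{2} \approx -5.5$)
$U{\left(W,x \right)} = -1 - W$ ($U{\left(W,x \right)} = - (W + 1) = - (1 + W) = -1 - W$)
$K{\left(V \right)} = -4$ ($K{\left(V \right)} = -1 - 3 = -4$)
$T = -5815$
$T - K{\left(L \right)} = -5815 - -4 = -5815 + 4 = -5811$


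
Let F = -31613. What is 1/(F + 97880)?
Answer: 1/66267 ≈ 1.5090e-5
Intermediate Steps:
1/(F + 97880) = 1/(-31613 + 97880) = 1/66267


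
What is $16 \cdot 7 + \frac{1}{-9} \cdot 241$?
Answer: $\frac{767}{9} \approx 85.222$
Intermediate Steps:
$16 \cdot 7 + \frac{1}{-9} \cdot 241 = 112 - \frac{241}{9} = \frac{767}{9}$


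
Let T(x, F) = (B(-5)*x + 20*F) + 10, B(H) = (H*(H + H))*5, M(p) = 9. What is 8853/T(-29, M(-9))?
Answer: -8853/7060 ≈ -1.2540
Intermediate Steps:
B(H) = 10*H² (B(H) = (H*(2*H))*5 = (2*H²)*5 = 10*H²)
T(x, F) = 10 + 20*F + 250*x (T(x, F) = ((10*(-5)²)*x + 20*F) + 10 = ((10*25)*x + 20*F) + 10 = (250*x + 20*F) + 10 = (20*F + 250*x) + 10 = 10 + 20*F + 250*x)
8853/T(-29, M(-9)) = 8853/(10 + 20*9 + 250*(-29)) = 8853/(10 + 180 - 7250) = 8853/(-7060) = 8853*(-1/7060) = -8853/7060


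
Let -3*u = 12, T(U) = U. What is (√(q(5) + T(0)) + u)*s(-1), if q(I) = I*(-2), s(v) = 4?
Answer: -16 + 4*I*√10 ≈ -16.0 + 12.649*I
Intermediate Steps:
q(I) = -2*I
u = -4 (u = -⅓*12 = -4)
(√(q(5) + T(0)) + u)*s(-1) = (√(-2*5 + 0) - 4)*4 = (√(-10 + 0) - 4)*4 = (√(-10) - 4)*4 = (I*√10 - 4)*4 = (-4 + I*√10)*4 = -16 + 4*I*√10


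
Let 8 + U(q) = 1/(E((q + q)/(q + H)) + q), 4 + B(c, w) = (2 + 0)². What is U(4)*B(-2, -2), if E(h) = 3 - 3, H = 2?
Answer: 0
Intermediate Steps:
E(h) = 0
B(c, w) = 0 (B(c, w) = -4 + (2 + 0)² = -4 + 2² = -4 + 4 = 0)
U(q) = -8 + 1/q (U(q) = -8 + 1/(0 + q) = -8 + 1/q)
U(4)*B(-2, -2) = (-8 + 1/4)*0 = (-8 + ¼)*0 = -31/4*0 = 0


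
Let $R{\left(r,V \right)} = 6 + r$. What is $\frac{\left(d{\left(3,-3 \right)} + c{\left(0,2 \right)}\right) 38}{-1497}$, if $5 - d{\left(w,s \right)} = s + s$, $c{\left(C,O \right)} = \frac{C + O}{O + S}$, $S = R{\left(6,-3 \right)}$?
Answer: $- \frac{988}{3493} \approx -0.28285$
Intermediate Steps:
$S = 12$ ($S = 6 + 6 = 12$)
$c{\left(C,O \right)} = \frac{C + O}{12 + O}$ ($c{\left(C,O \right)} = \frac{C + O}{O + 12} = \frac{C + O}{12 + O}$)
$d{\left(w,s \right)} = 5 - 2 s$ ($d{\left(w,s \right)} = 5 - \left(s + s\right) = 5 - 2 s$)
$\frac{\left(d{\left(3,-3 \right)} + c{\left(0,2 \right)}\right) 38}{-1497} = \frac{\left(\left(5 - -6\right) + \frac{0 + 2}{12 + 2}\right) 38}{-1497} = \left(\left(5 + 6\right) + \frac{1}{14} \cdot 2\right) 38 \left(- \frac{1}{1497}\right) = \left(11 + \frac{1}{14} \cdot 2\right) 38 \left(- \frac{1}{1497}\right) = \left(11 + \frac{1}{7}\right) 38 \left(- \frac{1}{1497}\right) = \frac{78}{7} \cdot 38 \left(- \frac{1}{1497}\right) = \frac{2964}{7} \left(- \frac{1}{1497}\right) = - \frac{988}{3493}$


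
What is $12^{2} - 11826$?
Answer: $-11682$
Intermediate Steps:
$12^{2} - 11826 = 144 - 11826 = -11682$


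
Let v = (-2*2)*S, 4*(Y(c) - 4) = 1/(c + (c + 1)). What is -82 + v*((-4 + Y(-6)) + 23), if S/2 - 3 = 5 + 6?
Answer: -29210/11 ≈ -2655.5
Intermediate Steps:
Y(c) = 4 + 1/(4*(1 + 2*c)) (Y(c) = 4 + 1/(4*(c + (c + 1))) = 4 + 1/(4*(c + (1 + c))) = 4 + 1/(4*(1 + 2*c)))
S = 28 (S = 6 + 2*(5 + 6) = 6 + 2*11 = 6 + 22 = 28)
v = -112 (v = -2*2*28 = -4*28 = -112)
-82 + v*((-4 + Y(-6)) + 23) = -82 - 112*((-4 + (17 + 32*(-6))/(4*(1 + 2*(-6)))) + 23) = -82 - 112*((-4 + (17 - 192)/(4*(1 - 12))) + 23) = -82 - 112*((-4 + (¼)*(-175)/(-11)) + 23) = -82 - 112*((-4 + (¼)*(-1/11)*(-175)) + 23) = -82 - 112*((-4 + 175/44) + 23) = -82 - 112*(-1/44 + 23) = -82 - 112*1011/44 = -82 - 28308/11 = -29210/11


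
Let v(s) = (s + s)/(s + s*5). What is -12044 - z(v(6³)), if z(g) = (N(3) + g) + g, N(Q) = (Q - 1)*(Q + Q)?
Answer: -36170/3 ≈ -12057.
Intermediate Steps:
v(s) = ⅓ (v(s) = (2*s)/(s + 5*s) = (2*s)/((6*s)) = (2*s)*(1/(6*s)) = ⅓)
N(Q) = 2*Q*(-1 + Q) (N(Q) = (-1 + Q)*(2*Q) = 2*Q*(-1 + Q))
z(g) = 12 + 2*g (z(g) = (2*3*(-1 + 3) + g) + g = (2*3*2 + g) + g = (12 + g) + g = 12 + 2*g)
-12044 - z(v(6³)) = -12044 - (12 + 2*(⅓)) = -12044 - (12 + ⅔) = -12044 - 1*38/3 = -12044 - 38/3 = -36170/3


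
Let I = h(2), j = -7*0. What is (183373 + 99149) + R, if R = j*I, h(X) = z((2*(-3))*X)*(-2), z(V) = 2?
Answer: 282522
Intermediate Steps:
j = 0
h(X) = -4 (h(X) = 2*(-2) = -4)
I = -4
R = 0 (R = 0*(-4) = 0)
(183373 + 99149) + R = (183373 + 99149) + 0 = 282522 + 0 = 282522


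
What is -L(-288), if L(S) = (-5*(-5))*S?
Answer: 7200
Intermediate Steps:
L(S) = 25*S
-L(-288) = -25*(-288) = -1*(-7200) = 7200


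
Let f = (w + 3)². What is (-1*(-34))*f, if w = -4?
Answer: 34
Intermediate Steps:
f = 1 (f = (-4 + 3)² = (-1)² = 1)
(-1*(-34))*f = -1*(-34)*1 = 34*1 = 34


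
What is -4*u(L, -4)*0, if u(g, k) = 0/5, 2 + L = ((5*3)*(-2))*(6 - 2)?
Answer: 0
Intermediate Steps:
L = -122 (L = -2 + ((5*3)*(-2))*(6 - 2) = -2 + (15*(-2))*4 = -2 - 30*4 = -2 - 120 = -122)
u(g, k) = 0 (u(g, k) = 0*(⅕) = 0)
-4*u(L, -4)*0 = -4*0*0 = 0*0 = 0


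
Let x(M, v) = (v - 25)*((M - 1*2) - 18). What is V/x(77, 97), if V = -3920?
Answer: -490/513 ≈ -0.95517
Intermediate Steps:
x(M, v) = (-25 + v)*(-20 + M) (x(M, v) = (-25 + v)*((M - 2) - 18) = (-25 + v)*((-2 + M) - 18) = (-25 + v)*(-20 + M))
V/x(77, 97) = -3920/(500 - 25*77 - 20*97 + 77*97) = -3920/(500 - 1925 - 1940 + 7469) = -3920/4104 = -3920*1/4104 = -490/513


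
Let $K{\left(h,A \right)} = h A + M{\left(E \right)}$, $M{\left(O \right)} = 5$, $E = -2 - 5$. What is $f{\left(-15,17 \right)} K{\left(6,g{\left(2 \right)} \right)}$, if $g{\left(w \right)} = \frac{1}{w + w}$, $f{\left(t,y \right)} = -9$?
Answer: $- \frac{117}{2} \approx -58.5$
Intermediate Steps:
$E = -7$
$g{\left(w \right)} = \frac{1}{2 w}$
$K{\left(h,A \right)} = 5 + A h$ ($K{\left(h,A \right)} = h A + 5 = A h + 5 = 5 + A h$)
$f{\left(-15,17 \right)} K{\left(6,g{\left(2 \right)} \right)} = - 9 \left(5 + \frac{1}{2 \cdot 2} \cdot 6\right) = - 9 \left(5 + \frac{1}{2} \cdot \frac{1}{2} \cdot 6\right) = - 9 \left(5 + \frac{1}{4} \cdot 6\right) = - 9 \left(5 + \frac{3}{2}\right) = \left(-9\right) \frac{13}{2} = - \frac{117}{2}$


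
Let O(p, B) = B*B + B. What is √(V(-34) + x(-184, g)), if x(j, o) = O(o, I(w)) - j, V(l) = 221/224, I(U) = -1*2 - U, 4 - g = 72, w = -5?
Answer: 5*√24710/56 ≈ 14.035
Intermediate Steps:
g = -68 (g = 4 - 1*72 = 4 - 72 = -68)
I(U) = -2 - U
O(p, B) = B + B² (O(p, B) = B² + B = B + B²)
V(l) = 221/224 (V(l) = 221*(1/224) = 221/224)
x(j, o) = 12 - j (x(j, o) = (-2 - 1*(-5))*(1 + (-2 - 1*(-5))) - j = (-2 + 5)*(1 + (-2 + 5)) - j = 3*(1 + 3) - j = 3*4 - j = 12 - j)
√(V(-34) + x(-184, g)) = √(221/224 + (12 - 1*(-184))) = √(221/224 + (12 + 184)) = √(221/224 + 196) = √(44125/224) = 5*√24710/56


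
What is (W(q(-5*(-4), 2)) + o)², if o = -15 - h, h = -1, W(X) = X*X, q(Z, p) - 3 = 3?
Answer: 484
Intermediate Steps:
q(Z, p) = 6 (q(Z, p) = 3 + 3 = 6)
W(X) = X²
o = -14 (o = -15 - 1*(-1) = -15 + 1 = -14)
(W(q(-5*(-4), 2)) + o)² = (6² - 14)² = (36 - 14)² = 22² = 484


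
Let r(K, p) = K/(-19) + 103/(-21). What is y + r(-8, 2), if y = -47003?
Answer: -18755986/399 ≈ -47008.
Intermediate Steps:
r(K, p) = -103/21 - K/19 (r(K, p) = K*(-1/19) + 103*(-1/21) = -K/19 - 103/21 = -103/21 - K/19)
y + r(-8, 2) = -47003 + (-103/21 - 1/19*(-8)) = -47003 + (-103/21 + 8/19) = -47003 - 1789/399 = -18755986/399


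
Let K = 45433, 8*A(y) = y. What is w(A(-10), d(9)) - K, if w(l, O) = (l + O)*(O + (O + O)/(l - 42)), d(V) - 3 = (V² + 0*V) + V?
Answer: -25808021/692 ≈ -37295.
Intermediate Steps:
A(y) = y/8
d(V) = 3 + V + V² (d(V) = 3 + ((V² + 0*V) + V) = 3 + ((V² + 0) + V) = 3 + (V² + V) = 3 + (V + V²) = 3 + V + V²)
w(l, O) = (O + l)*(O + 2*O/(-42 + l)) (w(l, O) = (O + l)*(O + (2*O)/(-42 + l)) = (O + l)*(O + 2*O/(-42 + l)))
w(A(-10), d(9)) - K = (3 + 9 + 9²)*(((⅛)*(-10))² - 40*(3 + 9 + 9²) - 5*(-10) + (3 + 9 + 9²)*((⅛)*(-10)))/(-42 + (⅛)*(-10)) - 1*45433 = (3 + 9 + 81)*((-5/4)² - 40*(3 + 9 + 81) - 40*(-5/4) + (3 + 9 + 81)*(-5/4))/(-42 - 5/4) - 45433 = 93*(25/16 - 40*93 + 50 + 93*(-5/4))/(-173/4) - 45433 = 93*(-4/173)*(25/16 - 3720 + 50 - 465/4) - 45433 = 93*(-4/173)*(-60555/16) - 45433 = 5631615/692 - 45433 = -25808021/692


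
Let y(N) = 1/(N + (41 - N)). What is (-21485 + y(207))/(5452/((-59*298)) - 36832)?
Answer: 430213958/737528131 ≈ 0.58332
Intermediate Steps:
y(N) = 1/41
(-21485 + y(207))/(5452/((-59*298)) - 36832) = (-21485 + 1/41)/(5452/((-59*298)) - 36832) = -880884/(41*(5452/(-17582) - 36832)) = -880884/(41*(5452*(-1/17582) - 36832)) = -880884/(41*(-2726/8791 - 36832)) = -880884/(41*(-323792838/8791)) = -880884/41*(-8791/323792838) = 430213958/737528131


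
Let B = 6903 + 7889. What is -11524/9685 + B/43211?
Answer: -354703044/418498535 ≈ -0.84756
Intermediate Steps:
B = 14792
-11524/9685 + B/43211 = -11524/9685 + 14792/43211 = -354703044/418498535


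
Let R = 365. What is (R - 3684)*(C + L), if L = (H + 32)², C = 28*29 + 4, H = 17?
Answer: -10677223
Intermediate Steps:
C = 816 (C = 812 + 4 = 816)
L = 2401 (L = (17 + 32)² = 49² = 2401)
(R - 3684)*(C + L) = (365 - 3684)*(816 + 2401) = -3319*3217 = -10677223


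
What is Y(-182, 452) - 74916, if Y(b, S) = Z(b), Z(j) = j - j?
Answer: -74916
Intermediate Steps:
Z(j) = 0
Y(b, S) = 0
Y(-182, 452) - 74916 = 0 - 74916 = -74916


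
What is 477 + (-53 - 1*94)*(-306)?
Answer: 45459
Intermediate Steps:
477 + (-53 - 1*94)*(-306) = 477 + (-53 - 94)*(-306) = 477 - 147*(-306) = 477 + 44982 = 45459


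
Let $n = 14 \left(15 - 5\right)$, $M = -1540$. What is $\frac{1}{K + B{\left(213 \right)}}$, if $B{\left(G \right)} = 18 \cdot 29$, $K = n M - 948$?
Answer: $- \frac{1}{216026} \approx -4.6291 \cdot 10^{-6}$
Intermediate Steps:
$n = 140$ ($n = 14 \cdot 10 = 140$)
$K = -216548$ ($K = 140 \left(-1540\right) - 948 = -215600 - 948 = -216548$)
$B{\left(G \right)} = 522$
$\frac{1}{K + B{\left(213 \right)}} = \frac{1}{-216548 + 522} = \frac{1}{-216026} = - \frac{1}{216026}$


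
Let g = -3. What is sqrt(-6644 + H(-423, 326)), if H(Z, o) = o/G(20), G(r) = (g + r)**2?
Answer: 3*I*sqrt(213310)/17 ≈ 81.504*I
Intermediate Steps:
G(r) = (-3 + r)**2
H(Z, o) = o/289 (H(Z, o) = o/((-3 + 20)**2) = o/(17**2) = o/289)
sqrt(-6644 + H(-423, 326)) = sqrt(-6644 + (1/289)*326) = sqrt(-6644 + 326/289) = sqrt(-1919790/289) = 3*I*sqrt(213310)/17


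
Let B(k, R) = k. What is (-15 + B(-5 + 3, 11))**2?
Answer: 289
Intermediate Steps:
(-15 + B(-5 + 3, 11))**2 = (-15 + (-5 + 3))**2 = (-15 - 2)**2 = (-17)**2 = 289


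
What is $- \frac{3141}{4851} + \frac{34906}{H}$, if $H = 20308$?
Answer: $\frac{5863421}{5473006} \approx 1.0713$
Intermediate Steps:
$- \frac{3141}{4851} + \frac{34906}{H} = - \frac{3141}{4851} + \frac{34906}{20308} = \left(-3141\right) \frac{1}{4851} + 34906 \cdot \frac{1}{20308} = - \frac{349}{539} + \frac{17453}{10154} = \frac{5863421}{5473006}$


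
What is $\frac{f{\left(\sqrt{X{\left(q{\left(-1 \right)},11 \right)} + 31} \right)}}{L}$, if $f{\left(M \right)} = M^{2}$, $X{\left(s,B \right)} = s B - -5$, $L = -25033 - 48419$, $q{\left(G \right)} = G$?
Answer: $- \frac{25}{73452} \approx -0.00034036$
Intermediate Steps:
$L = -73452$
$X{\left(s,B \right)} = 5 + B s$ ($X{\left(s,B \right)} = B s + 5 = 5 + B s$)
$\frac{f{\left(\sqrt{X{\left(q{\left(-1 \right)},11 \right)} + 31} \right)}}{L} = \frac{\left(\sqrt{\left(5 + 11 \left(-1\right)\right) + 31}\right)^{2}}{-73452} = \left(\sqrt{\left(5 - 11\right) + 31}\right)^{2} \left(- \frac{1}{73452}\right) = \left(\sqrt{-6 + 31}\right)^{2} \left(- \frac{1}{73452}\right) = \left(\sqrt{25}\right)^{2} \left(- \frac{1}{73452}\right) = 5^{2} \left(- \frac{1}{73452}\right) = 25 \left(- \frac{1}{73452}\right) = - \frac{25}{73452}$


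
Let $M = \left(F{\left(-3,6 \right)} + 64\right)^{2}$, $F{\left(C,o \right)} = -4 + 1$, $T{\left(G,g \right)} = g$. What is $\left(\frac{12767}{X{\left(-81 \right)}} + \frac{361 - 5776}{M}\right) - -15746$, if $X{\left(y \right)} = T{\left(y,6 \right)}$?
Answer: $\frac{399018713}{22326} \approx 17872.0$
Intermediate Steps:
$X{\left(y \right)} = 6$
$F{\left(C,o \right)} = -3$
$M = 3721$ ($M = \left(-3 + 64\right)^{2} = 61^{2} = 3721$)
$\left(\frac{12767}{X{\left(-81 \right)}} + \frac{361 - 5776}{M}\right) - -15746 = \left(\frac{12767}{6} + \frac{361 - 5776}{3721}\right) - -15746 = \left(12767 \cdot \frac{1}{6} - \frac{5415}{3721}\right) + 15746 = \left(\frac{12767}{6} - \frac{5415}{3721}\right) + 15746 = \frac{47473517}{22326} + 15746 = \frac{399018713}{22326}$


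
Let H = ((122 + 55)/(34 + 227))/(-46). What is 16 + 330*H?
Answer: 7427/667 ≈ 11.135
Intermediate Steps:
H = -59/4002 (H = (177/261)*(-1/46) = (177*(1/261))*(-1/46) = (59/87)*(-1/46) = -59/4002 ≈ -0.014743)
16 + 330*H = 16 + 330*(-59/4002) = 16 - 3245/667 = 7427/667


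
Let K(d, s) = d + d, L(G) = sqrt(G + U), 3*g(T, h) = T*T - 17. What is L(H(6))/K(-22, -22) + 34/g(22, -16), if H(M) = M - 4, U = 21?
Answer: 102/467 - sqrt(23)/44 ≈ 0.10942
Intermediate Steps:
g(T, h) = -17/3 + T**2/3 (g(T, h) = (T*T - 17)/3 = (T**2 - 17)/3 = (-17 + T**2)/3 = -17/3 + T**2/3)
H(M) = -4 + M
L(G) = sqrt(21 + G) (L(G) = sqrt(G + 21) = sqrt(21 + G))
K(d, s) = 2*d
L(H(6))/K(-22, -22) + 34/g(22, -16) = sqrt(21 + (-4 + 6))/((2*(-22))) + 34/(-17/3 + (1/3)*22**2) = sqrt(21 + 2)/(-44) + 34/(-17/3 + (1/3)*484) = sqrt(23)*(-1/44) + 34/(-17/3 + 484/3) = -sqrt(23)/44 + 34/(467/3) = -sqrt(23)/44 + 34*(3/467) = -sqrt(23)/44 + 102/467 = 102/467 - sqrt(23)/44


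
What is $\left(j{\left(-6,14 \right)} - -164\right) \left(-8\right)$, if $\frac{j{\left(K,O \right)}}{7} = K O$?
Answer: $3392$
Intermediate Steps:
$j{\left(K,O \right)} = 7 K O$
$\left(j{\left(-6,14 \right)} - -164\right) \left(-8\right) = \left(7 \left(-6\right) 14 - -164\right) \left(-8\right) = \left(-588 + 164\right) \left(-8\right) = \left(-424\right) \left(-8\right) = 3392$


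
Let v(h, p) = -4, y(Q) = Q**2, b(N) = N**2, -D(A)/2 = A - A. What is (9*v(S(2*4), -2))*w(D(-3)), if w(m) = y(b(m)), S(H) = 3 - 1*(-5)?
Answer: 0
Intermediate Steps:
D(A) = 0 (D(A) = -2*(A - A) = -2*0 = 0)
S(H) = 8 (S(H) = 3 + 5 = 8)
w(m) = m**4 (w(m) = (m**2)**2 = m**4)
(9*v(S(2*4), -2))*w(D(-3)) = (9*(-4))*0**4 = -36*0 = 0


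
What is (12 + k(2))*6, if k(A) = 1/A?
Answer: 75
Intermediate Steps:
k(A) = 1/A
(12 + k(2))*6 = (12 + 1/2)*6 = (25/2)*6 = 75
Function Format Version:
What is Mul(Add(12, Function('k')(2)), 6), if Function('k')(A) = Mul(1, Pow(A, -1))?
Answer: 75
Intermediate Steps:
Function('k')(A) = Pow(A, -1)
Mul(Add(12, Function('k')(2)), 6) = Mul(Add(12, Pow(2, -1)), 6) = Mul(Add(12, Rational(1, 2)), 6) = Mul(Rational(25, 2), 6) = 75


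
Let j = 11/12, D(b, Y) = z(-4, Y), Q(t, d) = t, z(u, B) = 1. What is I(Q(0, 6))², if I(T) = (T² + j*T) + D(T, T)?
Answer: 1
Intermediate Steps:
D(b, Y) = 1
j = 11/12 (j = 11*(1/12) = 11/12 ≈ 0.91667)
I(T) = 1 + T² + 11*T/12 (I(T) = (T² + 11*T/12) + 1 = 1 + T² + 11*T/12)
I(Q(0, 6))² = (1 + 0² + (11/12)*0)² = (1 + 0 + 0)² = 1² = 1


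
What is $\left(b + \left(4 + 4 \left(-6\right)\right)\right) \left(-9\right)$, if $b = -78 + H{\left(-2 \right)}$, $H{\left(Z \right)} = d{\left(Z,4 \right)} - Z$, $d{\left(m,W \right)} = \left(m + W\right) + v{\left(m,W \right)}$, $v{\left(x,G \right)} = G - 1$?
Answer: $819$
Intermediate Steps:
$v{\left(x,G \right)} = -1 + G$
$d{\left(m,W \right)} = -1 + m + 2 W$ ($d{\left(m,W \right)} = \left(m + W\right) + \left(-1 + W\right) = \left(W + m\right) + \left(-1 + W\right) = -1 + m + 2 W$)
$H{\left(Z \right)} = 7$ ($H{\left(Z \right)} = \left(-1 + Z + 2 \cdot 4\right) - Z = \left(-1 + Z + 8\right) - Z = \left(7 + Z\right) - Z = 7$)
$b = -71$ ($b = -78 + 7 = -71$)
$\left(b + \left(4 + 4 \left(-6\right)\right)\right) \left(-9\right) = \left(-71 + \left(4 + 4 \left(-6\right)\right)\right) \left(-9\right) = \left(-71 + \left(4 - 24\right)\right) \left(-9\right) = \left(-71 - 20\right) \left(-9\right) = \left(-91\right) \left(-9\right) = 819$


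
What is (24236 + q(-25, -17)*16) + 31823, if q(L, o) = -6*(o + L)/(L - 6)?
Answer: 1733797/31 ≈ 55929.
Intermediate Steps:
q(L, o) = -6*(L + o)/(-6 + L)
(24236 + q(-25, -17)*16) + 31823 = (24236 + (6*(-1*(-25) - 1*(-17))/(-6 - 25))*16) + 31823 = (24236 + (6*(25 + 17)/(-31))*16) + 31823 = (24236 + (6*(-1/31)*42)*16) + 31823 = (24236 - 252/31*16) + 31823 = (24236 - 4032/31) + 31823 = 747284/31 + 31823 = 1733797/31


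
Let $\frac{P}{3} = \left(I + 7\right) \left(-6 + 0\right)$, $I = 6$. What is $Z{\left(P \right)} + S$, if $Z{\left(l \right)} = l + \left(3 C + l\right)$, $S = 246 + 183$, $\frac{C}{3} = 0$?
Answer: $-39$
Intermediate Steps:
$C = 0$ ($C = 3 \cdot 0 = 0$)
$S = 429$
$P = -234$ ($P = 3 \left(6 + 7\right) \left(-6 + 0\right) = 3 \cdot 13 \left(-6\right) = 3 \left(-78\right) = -234$)
$Z{\left(l \right)} = 2 l$ ($Z{\left(l \right)} = l + \left(3 \cdot 0 + l\right) = l + \left(0 + l\right) = l + l = 2 l$)
$Z{\left(P \right)} + S = 2 \left(-234\right) + 429 = -468 + 429 = -39$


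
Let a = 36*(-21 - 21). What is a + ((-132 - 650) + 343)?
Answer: -1951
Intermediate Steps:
a = -1512 (a = 36*(-42) = -1512)
a + ((-132 - 650) + 343) = -1512 + ((-132 - 650) + 343) = -1512 + (-782 + 343) = -1512 - 439 = -1951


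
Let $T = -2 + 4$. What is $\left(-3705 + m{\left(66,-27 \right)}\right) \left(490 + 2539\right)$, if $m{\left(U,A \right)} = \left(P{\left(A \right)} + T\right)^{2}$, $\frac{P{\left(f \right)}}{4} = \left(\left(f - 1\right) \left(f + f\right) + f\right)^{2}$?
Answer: $235681377320304071$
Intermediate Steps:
$T = 2$
$P{\left(f \right)} = 4 \left(f + 2 f \left(-1 + f\right)\right)^{2}$ ($P{\left(f \right)} = 4 \left(\left(f - 1\right) \left(f + f\right) + f\right)^{2} = 4 \left(\left(-1 + f\right) 2 f + f\right)^{2} = 4 \left(2 f \left(-1 + f\right) + f\right)^{2} = 4 \left(f + 2 f \left(-1 + f\right)\right)^{2}$)
$m{\left(U,A \right)} = \left(2 + 4 A^{2} \left(-1 + 2 A\right)^{2}\right)^{2}$ ($m{\left(U,A \right)} = \left(4 A^{2} \left(-1 + 2 A\right)^{2} + 2\right)^{2} = \left(2 + 4 A^{2} \left(-1 + 2 A\right)^{2}\right)^{2}$)
$\left(-3705 + m{\left(66,-27 \right)}\right) \left(490 + 2539\right) = \left(-3705 + 4 \left(1 + 2 \left(-27\right)^{2} \left(-1 + 2 \left(-27\right)\right)^{2}\right)^{2}\right) \left(490 + 2539\right) = \left(-3705 + 4 \left(1 + 2 \cdot 729 \left(-1 - 54\right)^{2}\right)^{2}\right) 3029 = \left(-3705 + 4 \left(1 + 2 \cdot 729 \left(-55\right)^{2}\right)^{2}\right) 3029 = \left(-3705 + 4 \left(1 + 2 \cdot 729 \cdot 3025\right)^{2}\right) 3029 = \left(-3705 + 4 \left(1 + 4410450\right)^{2}\right) 3029 = \left(-3705 + 4 \cdot 4410451^{2}\right) 3029 = \left(-3705 + 4 \cdot 19452078023401\right) 3029 = \left(-3705 + 77808312093604\right) 3029 = 77808312089899 \cdot 3029 = 235681377320304071$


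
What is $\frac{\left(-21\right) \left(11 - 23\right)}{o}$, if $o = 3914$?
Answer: $\frac{126}{1957} \approx 0.064384$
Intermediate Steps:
$\frac{\left(-21\right) \left(11 - 23\right)}{o} = \frac{\left(-21\right) \left(11 - 23\right)}{3914} = \left(-21\right) \left(-12\right) \frac{1}{3914} = 252 \cdot \frac{1}{3914} = \frac{126}{1957}$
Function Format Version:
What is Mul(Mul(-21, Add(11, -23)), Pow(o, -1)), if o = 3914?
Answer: Rational(126, 1957) ≈ 0.064384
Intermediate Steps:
Mul(Mul(-21, Add(11, -23)), Pow(o, -1)) = Mul(Mul(-21, Add(11, -23)), Pow(3914, -1)) = Mul(Mul(-21, -12), Rational(1, 3914)) = Mul(252, Rational(1, 3914)) = Rational(126, 1957)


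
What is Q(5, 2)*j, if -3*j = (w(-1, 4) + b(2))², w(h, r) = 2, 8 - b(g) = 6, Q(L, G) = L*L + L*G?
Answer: -560/3 ≈ -186.67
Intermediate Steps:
Q(L, G) = L² + G*L
b(g) = 2 (b(g) = 8 - 1*6 = 8 - 6 = 2)
j = -16/3 (j = -(2 + 2)²/3 = -⅓*4² = -⅓*16 = -16/3 ≈ -5.3333)
Q(5, 2)*j = (5*(2 + 5))*(-16/3) = (5*7)*(-16/3) = 35*(-16/3) = -560/3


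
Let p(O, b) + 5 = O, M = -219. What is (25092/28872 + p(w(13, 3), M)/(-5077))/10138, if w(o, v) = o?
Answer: 3532253/41279442052 ≈ 8.5569e-5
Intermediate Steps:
p(O, b) = -5 + O
(25092/28872 + p(w(13, 3), M)/(-5077))/10138 = (25092/28872 + (-5 + 13)/(-5077))/10138 = (25092*(1/28872) + 8*(-1/5077))*(1/10138) = (697/802 - 8/5077)*(1/10138) = (3532253/4071754)*(1/10138) = 3532253/41279442052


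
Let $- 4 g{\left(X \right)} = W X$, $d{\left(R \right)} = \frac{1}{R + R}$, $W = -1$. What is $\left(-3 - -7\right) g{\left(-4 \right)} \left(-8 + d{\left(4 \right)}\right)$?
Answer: $\frac{63}{2} \approx 31.5$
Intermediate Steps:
$d{\left(R \right)} = \frac{1}{2 R}$
$g{\left(X \right)} = \frac{X}{4}$ ($g{\left(X \right)} = - \frac{\left(-1\right) X}{4} = \frac{X}{4}$)
$\left(-3 - -7\right) g{\left(-4 \right)} \left(-8 + d{\left(4 \right)}\right) = \left(-3 - -7\right) \frac{1}{4} \left(-4\right) \left(-8 + \frac{1}{2 \cdot 4}\right) = \left(-3 + 7\right) \left(-1\right) \left(-8 + \frac{1}{2} \cdot \frac{1}{4}\right) = 4 \left(-1\right) \left(-8 + \frac{1}{8}\right) = \left(-4\right) \left(- \frac{63}{8}\right) = \frac{63}{2}$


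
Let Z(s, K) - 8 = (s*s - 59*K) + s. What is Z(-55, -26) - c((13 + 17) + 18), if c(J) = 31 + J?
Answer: 4433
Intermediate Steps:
Z(s, K) = 8 + s + s**2 - 59*K (Z(s, K) = 8 + ((s*s - 59*K) + s) = 8 + ((s**2 - 59*K) + s) = 8 + (s + s**2 - 59*K) = 8 + s + s**2 - 59*K)
Z(-55, -26) - c((13 + 17) + 18) = (8 - 55 + (-55)**2 - 59*(-26)) - (31 + ((13 + 17) + 18)) = (8 - 55 + 3025 + 1534) - (31 + (30 + 18)) = 4512 - (31 + 48) = 4512 - 1*79 = 4512 - 79 = 4433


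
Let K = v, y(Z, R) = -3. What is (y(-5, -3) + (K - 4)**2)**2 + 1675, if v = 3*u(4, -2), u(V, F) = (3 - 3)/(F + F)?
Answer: 1844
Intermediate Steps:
u(V, F) = 0 (u(V, F) = 0/((2*F)) = 0*(1/(2*F)) = 0)
v = 0 (v = 3*0 = 0)
K = 0
(y(-5, -3) + (K - 4)**2)**2 + 1675 = (-3 + (0 - 4)**2)**2 + 1675 = (-3 + (-4)**2)**2 + 1675 = (-3 + 16)**2 + 1675 = 13**2 + 1675 = 169 + 1675 = 1844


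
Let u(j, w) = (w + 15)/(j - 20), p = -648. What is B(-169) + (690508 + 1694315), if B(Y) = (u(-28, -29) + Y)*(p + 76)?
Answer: 14887945/6 ≈ 2.4813e+6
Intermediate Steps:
u(j, w) = (15 + w)/(-20 + j)
B(Y) = -1001/6 - 572*Y (B(Y) = ((15 - 29)/(-20 - 28) + Y)*(-648 + 76) = (-14/(-48) + Y)*(-572) = (-1/48*(-14) + Y)*(-572) = (7/24 + Y)*(-572) = -1001/6 - 572*Y)
B(-169) + (690508 + 1694315) = (-1001/6 - 572*(-169)) + (690508 + 1694315) = (-1001/6 + 96668) + 2384823 = 579007/6 + 2384823 = 14887945/6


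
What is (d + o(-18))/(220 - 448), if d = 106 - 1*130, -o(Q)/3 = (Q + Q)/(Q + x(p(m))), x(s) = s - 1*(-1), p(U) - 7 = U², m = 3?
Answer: 11/19 ≈ 0.57895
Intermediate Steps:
p(U) = 7 + U²
x(s) = 1 + s (x(s) = s + 1 = 1 + s)
o(Q) = -6*Q/(17 + Q) (o(Q) = -3*(Q + Q)/(Q + (1 + (7 + 3²))) = -3*2*Q/(Q + (1 + (7 + 9))) = -3*2*Q/(Q + (1 + 16)) = -3*2*Q/(Q + 17) = -3*2*Q/(17 + Q) = -6*Q/(17 + Q))
d = -24 (d = 106 - 130 = -24)
(d + o(-18))/(220 - 448) = (-24 - 6*(-18)/(17 - 18))/(220 - 448) = (-24 - 6*(-18)/(-1))/(-228) = (-24 - 6*(-18)*(-1))*(-1/228) = (-24 - 108)*(-1/228) = -132*(-1/228) = 11/19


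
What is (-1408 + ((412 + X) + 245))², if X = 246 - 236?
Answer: 549081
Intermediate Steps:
X = 10
(-1408 + ((412 + X) + 245))² = (-1408 + ((412 + 10) + 245))² = (-1408 + (422 + 245))² = (-1408 + 667)² = (-741)² = 549081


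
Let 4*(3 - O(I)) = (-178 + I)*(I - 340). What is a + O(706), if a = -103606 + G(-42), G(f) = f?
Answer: -151957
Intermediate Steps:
O(I) = 3 - (-340 + I)*(-178 + I)/4 (O(I) = 3 - (-178 + I)*(I - 340)/4 = 3 - (-178 + I)*(-340 + I)/4 = 3 - (-340 + I)*(-178 + I)/4)
a = -103648 (a = -103606 - 42 = -103648)
a + O(706) = -103648 + (-15127 - 1/4*706**2 + (259/2)*706) = -103648 + (-15127 - 1/4*498436 + 91427) = -103648 + (-15127 - 124609 + 91427) = -103648 - 48309 = -151957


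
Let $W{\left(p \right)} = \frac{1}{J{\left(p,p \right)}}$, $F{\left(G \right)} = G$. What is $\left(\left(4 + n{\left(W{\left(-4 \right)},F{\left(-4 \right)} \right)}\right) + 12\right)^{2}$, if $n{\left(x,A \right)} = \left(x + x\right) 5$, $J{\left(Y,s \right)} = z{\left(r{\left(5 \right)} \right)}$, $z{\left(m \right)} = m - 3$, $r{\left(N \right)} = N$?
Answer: $441$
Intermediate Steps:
$z{\left(m \right)} = -3 + m$ ($z{\left(m \right)} = m - 3 = -3 + m$)
$J{\left(Y,s \right)} = 2$ ($J{\left(Y,s \right)} = -3 + 5 = 2$)
$W{\left(p \right)} = \frac{1}{2}$
$n{\left(x,A \right)} = 10 x$ ($n{\left(x,A \right)} = 2 x 5 = 10 x$)
$\left(\left(4 + n{\left(W{\left(-4 \right)},F{\left(-4 \right)} \right)}\right) + 12\right)^{2} = \left(\left(4 + 10 \cdot \frac{1}{2}\right) + 12\right)^{2} = \left(\left(4 + 5\right) + 12\right)^{2} = \left(9 + 12\right)^{2} = 21^{2} = 441$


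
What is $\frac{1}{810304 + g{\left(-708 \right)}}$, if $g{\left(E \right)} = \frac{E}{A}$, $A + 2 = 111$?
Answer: $\frac{109}{88322428} \approx 1.2341 \cdot 10^{-6}$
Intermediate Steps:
$A = 109$ ($A = -2 + 111 = 109$)
$g{\left(E \right)} = \frac{E}{109}$
$\frac{1}{810304 + g{\left(-708 \right)}} = \frac{1}{810304 + \frac{1}{109} \left(-708\right)} = \frac{1}{810304 - \frac{708}{109}} = \frac{1}{\frac{88322428}{109}} = \frac{109}{88322428}$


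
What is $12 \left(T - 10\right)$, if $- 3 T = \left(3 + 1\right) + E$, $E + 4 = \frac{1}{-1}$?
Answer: $-116$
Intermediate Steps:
$E = -5$ ($E = -4 + \frac{1}{-1} = -4 - 1 = -5$)
$T = \frac{1}{3}$ ($T = - \frac{\left(3 + 1\right) - 5}{3} = - \frac{4 - 5}{3} = \left(- \frac{1}{3}\right) \left(-1\right) = \frac{1}{3} \approx 0.33333$)
$12 \left(T - 10\right) = 12 \left(\frac{1}{3} - 10\right) = 12 \left(- \frac{29}{3}\right) = -116$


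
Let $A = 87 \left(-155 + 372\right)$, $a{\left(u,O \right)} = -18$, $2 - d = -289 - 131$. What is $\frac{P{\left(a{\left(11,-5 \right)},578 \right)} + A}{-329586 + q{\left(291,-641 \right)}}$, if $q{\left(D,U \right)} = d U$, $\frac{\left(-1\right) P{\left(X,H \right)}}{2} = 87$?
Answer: $- \frac{18705}{600088} \approx -0.03117$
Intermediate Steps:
$d = 422$ ($d = 2 - \left(-289 - 131\right) = 2 - -420 = 2 + 420 = 422$)
$P{\left(X,H \right)} = -174$ ($P{\left(X,H \right)} = \left(-2\right) 87 = -174$)
$q{\left(D,U \right)} = 422 U$
$A = 18879$ ($A = 87 \cdot 217 = 18879$)
$\frac{P{\left(a{\left(11,-5 \right)},578 \right)} + A}{-329586 + q{\left(291,-641 \right)}} = \frac{-174 + 18879}{-329586 + 422 \left(-641\right)} = \frac{18705}{-329586 - 270502} = \frac{18705}{-600088} = 18705 \left(- \frac{1}{600088}\right) = - \frac{18705}{600088}$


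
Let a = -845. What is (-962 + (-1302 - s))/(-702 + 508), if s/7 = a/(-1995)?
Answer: 129217/11058 ≈ 11.685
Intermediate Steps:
s = 169/57 (s = 7*(-845/(-1995)) = 7*(-845*(-1/1995)) = 7*(169/399) = 169/57 ≈ 2.9649)
(-962 + (-1302 - s))/(-702 + 508) = (-962 + (-1302 - 1*169/57))/(-702 + 508) = (-962 + (-1302 - 169/57))/(-194) = (-962 - 74383/57)*(-1/194) = -129217/57*(-1/194) = 129217/11058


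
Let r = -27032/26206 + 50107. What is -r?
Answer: -656538505/13103 ≈ -50106.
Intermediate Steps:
r = 656538505/13103 (r = -27032*1/26206 + 50107 = -13516/13103 + 50107 = 656538505/13103 ≈ 50106.)
-r = -1*656538505/13103 = -656538505/13103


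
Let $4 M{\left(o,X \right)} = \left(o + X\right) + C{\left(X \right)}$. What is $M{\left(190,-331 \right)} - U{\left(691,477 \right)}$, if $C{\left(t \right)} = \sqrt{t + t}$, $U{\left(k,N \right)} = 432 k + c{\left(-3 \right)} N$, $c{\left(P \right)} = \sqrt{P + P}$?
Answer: $- \frac{1194189}{4} - 477 i \sqrt{6} + \frac{i \sqrt{662}}{4} \approx -2.9855 \cdot 10^{5} - 1162.0 i$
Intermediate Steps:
$c{\left(P \right)} = \sqrt{2} \sqrt{P}$ ($c{\left(P \right)} = \sqrt{2 P} = \sqrt{2} \sqrt{P}$)
$U{\left(k,N \right)} = 432 k + i N \sqrt{6}$ ($U{\left(k,N \right)} = 432 k + \sqrt{2} \sqrt{-3} N = 432 k + \sqrt{2} i \sqrt{3} N = 432 k + i \sqrt{6} N = 432 k + i N \sqrt{6}$)
$C{\left(t \right)} = \sqrt{2} \sqrt{t}$ ($C{\left(t \right)} = \sqrt{2 t} = \sqrt{2} \sqrt{t}$)
$M{\left(o,X \right)} = \frac{X}{4} + \frac{o}{4} + \frac{\sqrt{2} \sqrt{X}}{4}$ ($M{\left(o,X \right)} = \frac{\left(o + X\right) + \sqrt{2} \sqrt{X}}{4} = \frac{\left(X + o\right) + \sqrt{2} \sqrt{X}}{4} = \frac{X + o + \sqrt{2} \sqrt{X}}{4} = \frac{X}{4} + \frac{o}{4} + \frac{\sqrt{2} \sqrt{X}}{4}$)
$M{\left(190,-331 \right)} - U{\left(691,477 \right)} = \left(\frac{1}{4} \left(-331\right) + \frac{1}{4} \cdot 190 + \frac{\sqrt{2} \sqrt{-331}}{4}\right) - \left(432 \cdot 691 + i 477 \sqrt{6}\right) = \left(- \frac{331}{4} + \frac{95}{2} + \frac{\sqrt{2} i \sqrt{331}}{4}\right) - \left(298512 + 477 i \sqrt{6}\right) = \left(- \frac{331}{4} + \frac{95}{2} + \frac{i \sqrt{662}}{4}\right) - \left(298512 + 477 i \sqrt{6}\right) = \left(- \frac{141}{4} + \frac{i \sqrt{662}}{4}\right) - \left(298512 + 477 i \sqrt{6}\right) = - \frac{1194189}{4} - 477 i \sqrt{6} + \frac{i \sqrt{662}}{4}$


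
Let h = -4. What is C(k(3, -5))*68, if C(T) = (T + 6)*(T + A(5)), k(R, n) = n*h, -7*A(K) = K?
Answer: 238680/7 ≈ 34097.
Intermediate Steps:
A(K) = -K/7
k(R, n) = -4*n (k(R, n) = n*(-4) = -4*n)
C(T) = (6 + T)*(-5/7 + T) (C(T) = (T + 6)*(T - 1/7*5) = (6 + T)*(T - 5/7) = (6 + T)*(-5/7 + T))
C(k(3, -5))*68 = (-30/7 + (-4*(-5))**2 + 37*(-4*(-5))/7)*68 = (-30/7 + 20**2 + (37/7)*20)*68 = (-30/7 + 400 + 740/7)*68 = (3510/7)*68 = 238680/7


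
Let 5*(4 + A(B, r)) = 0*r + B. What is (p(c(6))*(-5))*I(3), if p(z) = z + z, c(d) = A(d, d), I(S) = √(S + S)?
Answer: 28*√6 ≈ 68.586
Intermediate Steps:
A(B, r) = -4 + B/5 (A(B, r) = -4 + (0*r + B)/5 = -4 + (0 + B)/5 = -4 + B/5)
I(S) = √2*√S (I(S) = √(2*S) = √2*√S)
c(d) = -4 + d/5
p(z) = 2*z
(p(c(6))*(-5))*I(3) = ((2*(-4 + (⅕)*6))*(-5))*(√2*√3) = ((2*(-4 + 6/5))*(-5))*√6 = ((2*(-14/5))*(-5))*√6 = (-28/5*(-5))*√6 = 28*√6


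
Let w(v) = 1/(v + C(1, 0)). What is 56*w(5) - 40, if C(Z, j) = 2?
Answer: -32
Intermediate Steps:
w(v) = 1/(2 + v) (w(v) = 1/(v + 2) = 1/(2 + v))
56*w(5) - 40 = 56/(2 + 5) - 40 = 56/7 - 40 = 56*(⅐) - 40 = 8 - 40 = -32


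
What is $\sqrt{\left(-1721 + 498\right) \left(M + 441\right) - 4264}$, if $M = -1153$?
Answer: $4 \sqrt{54157} \approx 930.87$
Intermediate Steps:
$\sqrt{\left(-1721 + 498\right) \left(M + 441\right) - 4264} = \sqrt{\left(-1721 + 498\right) \left(-1153 + 441\right) - 4264} = \sqrt{\left(-1223\right) \left(-712\right) - 4264} = \sqrt{870776 - 4264} = \sqrt{866512} = 4 \sqrt{54157}$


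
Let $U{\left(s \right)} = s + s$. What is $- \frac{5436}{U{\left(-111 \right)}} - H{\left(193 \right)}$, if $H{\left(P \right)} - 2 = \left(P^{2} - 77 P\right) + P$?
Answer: $- \frac{834665}{37} \approx -22559.0$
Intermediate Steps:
$U{\left(s \right)} = 2 s$
$H{\left(P \right)} = 2 + P^{2} - 76 P$ ($H{\left(P \right)} = 2 + \left(\left(P^{2} - 77 P\right) + P\right) = 2 + \left(P^{2} - 76 P\right) = 2 + P^{2} - 76 P$)
$- \frac{5436}{U{\left(-111 \right)}} - H{\left(193 \right)} = - \frac{5436}{2 \left(-111\right)} - \left(2 + 193^{2} - 14668\right) = - \frac{5436}{-222} - \left(2 + 37249 - 14668\right) = \left(-5436\right) \left(- \frac{1}{222}\right) - 22583 = \frac{906}{37} - 22583 = - \frac{834665}{37}$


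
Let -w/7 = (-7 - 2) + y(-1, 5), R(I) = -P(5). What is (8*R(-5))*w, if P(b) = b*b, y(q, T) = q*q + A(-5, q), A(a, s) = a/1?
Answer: -18200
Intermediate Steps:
A(a, s) = a (A(a, s) = a*1 = a)
y(q, T) = -5 + q² (y(q, T) = q*q - 5 = q² - 5 = -5 + q²)
P(b) = b²
R(I) = -25 (R(I) = -1*5² = -1*25 = -25)
w = 91 (w = -7*((-7 - 2) + (-5 + (-1)²)) = -7*(-9 + (-5 + 1)) = -7*(-9 - 4) = -7*(-13) = 91)
(8*R(-5))*w = (8*(-25))*91 = -200*91 = -18200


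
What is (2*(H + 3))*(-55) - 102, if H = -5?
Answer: 118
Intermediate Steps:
(2*(H + 3))*(-55) - 102 = (2*(-5 + 3))*(-55) - 102 = (2*(-2))*(-55) - 102 = -4*(-55) - 102 = 220 - 102 = 118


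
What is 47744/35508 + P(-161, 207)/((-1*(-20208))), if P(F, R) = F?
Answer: 26641499/19931824 ≈ 1.3366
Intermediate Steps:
47744/35508 + P(-161, 207)/((-1*(-20208))) = 47744/35508 - 161/((-1*(-20208))) = 47744*(1/35508) - 161/20208 = 11936/8877 - 161*1/20208 = 11936/8877 - 161/20208 = 26641499/19931824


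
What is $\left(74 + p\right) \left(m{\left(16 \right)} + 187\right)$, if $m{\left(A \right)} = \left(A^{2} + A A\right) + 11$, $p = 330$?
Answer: $286840$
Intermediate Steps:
$m{\left(A \right)} = 11 + 2 A^{2}$ ($m{\left(A \right)} = \left(A^{2} + A^{2}\right) + 11 = 2 A^{2} + 11 = 11 + 2 A^{2}$)
$\left(74 + p\right) \left(m{\left(16 \right)} + 187\right) = \left(74 + 330\right) \left(\left(11 + 2 \cdot 16^{2}\right) + 187\right) = 404 \left(\left(11 + 2 \cdot 256\right) + 187\right) = 404 \left(\left(11 + 512\right) + 187\right) = 404 \left(523 + 187\right) = 404 \cdot 710 = 286840$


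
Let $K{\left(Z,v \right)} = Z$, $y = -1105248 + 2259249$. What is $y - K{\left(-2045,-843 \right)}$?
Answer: $1156046$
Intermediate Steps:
$y = 1154001$
$y - K{\left(-2045,-843 \right)} = 1154001 - -2045 = 1154001 + 2045 = 1156046$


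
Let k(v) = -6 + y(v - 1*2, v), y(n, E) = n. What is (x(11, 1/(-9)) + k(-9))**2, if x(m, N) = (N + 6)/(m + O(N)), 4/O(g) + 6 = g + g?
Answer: 459802249/1703025 ≈ 269.99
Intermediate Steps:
O(g) = 4/(-6 + 2*g) (O(g) = 4/(-6 + (g + g)) = 4/(-6 + 2*g))
k(v) = -8 + v (k(v) = -6 + (v - 1*2) = -6 + (v - 2) = -6 + (-2 + v) = -8 + v)
x(m, N) = (6 + N)/(m + 2/(-3 + N)) (x(m, N) = (N + 6)/(m + 2/(-3 + N)) = (6 + N)/(m + 2/(-3 + N)))
(x(11, 1/(-9)) + k(-9))**2 = ((-3 + 1/(-9))*(6 + 1/(-9))/(2 + 11*(-3 + 1/(-9))) + (-8 - 9))**2 = ((-3 - 1/9)*(6 - 1/9)/(2 + 11*(-3 - 1/9)) - 17)**2 = (-28/9*(53/9)/(2 + 11*(-28/9)) - 17)**2 = (-28/9*(53/9)/(2 - 308/9) - 17)**2 = (-28/9*(53/9)/(-290/9) - 17)**2 = (-9/290*(-28/9)*53/9 - 17)**2 = (742/1305 - 17)**2 = (-21443/1305)**2 = 459802249/1703025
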